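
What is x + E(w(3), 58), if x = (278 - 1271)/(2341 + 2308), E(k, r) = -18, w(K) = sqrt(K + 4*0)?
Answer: -84675/4649 ≈ -18.214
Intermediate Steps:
w(K) = sqrt(K) (w(K) = sqrt(K + 0) = sqrt(K))
x = -993/4649 ≈ -0.21359
x + E(w(3), 58) = -993/4649 - 18 = -84675/4649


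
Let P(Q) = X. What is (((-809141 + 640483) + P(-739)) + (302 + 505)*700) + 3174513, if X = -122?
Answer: 3570633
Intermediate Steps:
P(Q) = -122
(((-809141 + 640483) + P(-739)) + (302 + 505)*700) + 3174513 = (((-809141 + 640483) - 122) + (302 + 505)*700) + 3174513 = ((-168658 - 122) + 807*700) + 3174513 = (-168780 + 564900) + 3174513 = 396120 + 3174513 = 3570633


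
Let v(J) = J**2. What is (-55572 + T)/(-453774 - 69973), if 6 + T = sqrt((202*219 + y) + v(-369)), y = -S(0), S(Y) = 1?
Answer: 55578/523747 - sqrt(180398)/523747 ≈ 0.10531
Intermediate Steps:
y = -1 (y = -1*1 = -1)
T = -6 + sqrt(180398) (T = -6 + sqrt((202*219 - 1) + (-369)**2) = -6 + sqrt((44238 - 1) + 136161) = -6 + sqrt(44237 + 136161) = -6 + sqrt(180398) ≈ 418.73)
(-55572 + T)/(-453774 - 69973) = (-55572 + (-6 + sqrt(180398)))/(-453774 - 69973) = (-55578 + sqrt(180398))/(-523747) = (-55578 + sqrt(180398))*(-1/523747) = 55578/523747 - sqrt(180398)/523747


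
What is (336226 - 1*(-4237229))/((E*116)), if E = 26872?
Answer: 4573455/3117152 ≈ 1.4672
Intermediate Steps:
(336226 - 1*(-4237229))/((E*116)) = (336226 - 1*(-4237229))/((26872*116)) = (336226 + 4237229)/3117152 = 4573455*(1/3117152) = 4573455/3117152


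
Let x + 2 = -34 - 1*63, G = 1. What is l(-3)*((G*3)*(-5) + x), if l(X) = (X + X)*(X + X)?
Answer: -4104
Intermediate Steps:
l(X) = 4*X² (l(X) = (2*X)*(2*X) = 4*X²)
x = -99 (x = -2 + (-34 - 1*63) = -2 + (-34 - 63) = -2 - 97 = -99)
l(-3)*((G*3)*(-5) + x) = (4*(-3)²)*((1*3)*(-5) - 99) = (4*9)*(3*(-5) - 99) = 36*(-15 - 99) = 36*(-114) = -4104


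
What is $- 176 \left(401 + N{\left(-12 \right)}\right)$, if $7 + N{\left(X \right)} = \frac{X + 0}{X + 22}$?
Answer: $- \frac{345664}{5} \approx -69133.0$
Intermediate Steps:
$N{\left(X \right)} = -7 + \frac{X}{22 + X}$ ($N{\left(X \right)} = -7 + \frac{X + 0}{X + 22} = -7 + \frac{X}{22 + X}$)
$- 176 \left(401 + N{\left(-12 \right)}\right) = - 176 \left(401 + \frac{2 \left(-77 - -36\right)}{22 - 12}\right) = - 176 \left(401 + \frac{2 \left(-77 + 36\right)}{10}\right) = - 176 \left(401 + 2 \cdot \frac{1}{10} \left(-41\right)\right) = - 176 \left(401 - \frac{41}{5}\right) = \left(-176\right) \frac{1964}{5} = - \frac{345664}{5}$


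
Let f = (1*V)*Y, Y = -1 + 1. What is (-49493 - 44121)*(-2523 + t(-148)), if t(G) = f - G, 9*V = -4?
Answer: 222333250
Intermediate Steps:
V = -4/9 (V = (1/9)*(-4) = -4/9 ≈ -0.44444)
Y = 0
f = 0 (f = (1*(-4/9))*0 = -4/9*0 = 0)
t(G) = -G (t(G) = 0 - G = -G)
(-49493 - 44121)*(-2523 + t(-148)) = (-49493 - 44121)*(-2523 - 1*(-148)) = -93614*(-2523 + 148) = -93614*(-2375) = 222333250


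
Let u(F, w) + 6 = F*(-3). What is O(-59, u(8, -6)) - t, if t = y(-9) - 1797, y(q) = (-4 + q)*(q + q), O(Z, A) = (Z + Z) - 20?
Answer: 1425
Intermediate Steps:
u(F, w) = -6 - 3*F (u(F, w) = -6 + F*(-3) = -6 - 3*F)
O(Z, A) = -20 + 2*Z (O(Z, A) = 2*Z - 20 = -20 + 2*Z)
y(q) = 2*q*(-4 + q) (y(q) = (-4 + q)*(2*q) = 2*q*(-4 + q))
t = -1563 (t = 2*(-9)*(-4 - 9) - 1797 = 2*(-9)*(-13) - 1797 = 234 - 1797 = -1563)
O(-59, u(8, -6)) - t = (-20 + 2*(-59)) - 1*(-1563) = (-20 - 118) + 1563 = -138 + 1563 = 1425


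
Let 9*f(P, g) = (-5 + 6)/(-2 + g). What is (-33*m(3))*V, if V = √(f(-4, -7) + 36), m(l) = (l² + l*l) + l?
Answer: -77*√2915 ≈ -4157.3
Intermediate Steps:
f(P, g) = 1/(9*(-2 + g)) (f(P, g) = ((-5 + 6)/(-2 + g))/9 = (1/(-2 + g))/9 = 1/(9*(-2 + g)))
m(l) = l + 2*l² (m(l) = (l² + l²) + l = 2*l² + l = l + 2*l²)
V = √2915/9 (V = √(1/(9*(-2 - 7)) + 36) = √((⅑)/(-9) + 36) = √((⅑)*(-⅑) + 36) = √(-1/81 + 36) = √(2915/81) = √2915/9 ≈ 5.9990)
(-33*m(3))*V = (-99*(1 + 2*3))*(√2915/9) = (-99*(1 + 6))*(√2915/9) = (-99*7)*(√2915/9) = (-33*21)*(√2915/9) = -77*√2915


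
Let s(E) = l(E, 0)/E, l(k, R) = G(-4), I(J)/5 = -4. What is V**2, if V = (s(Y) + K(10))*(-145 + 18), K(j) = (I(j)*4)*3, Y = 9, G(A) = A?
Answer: 75530429584/81 ≈ 9.3247e+8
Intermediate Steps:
I(J) = -20 (I(J) = 5*(-4) = -20)
l(k, R) = -4
K(j) = -240 (K(j) = -20*4*3 = -80*3 = -240)
s(E) = -4/E
V = 274828/9 (V = (-4/9 - 240)*(-145 + 18) = (-4*1/9 - 240)*(-127) = (-4/9 - 240)*(-127) = -2164/9*(-127) = 274828/9 ≈ 30536.)
V**2 = (274828/9)**2 = 75530429584/81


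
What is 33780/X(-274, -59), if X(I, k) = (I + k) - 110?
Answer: -33780/443 ≈ -76.253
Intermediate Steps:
X(I, k) = -110 + I + k
33780/X(-274, -59) = 33780/(-110 - 274 - 59) = 33780/(-443) = 33780*(-1/443) = -33780/443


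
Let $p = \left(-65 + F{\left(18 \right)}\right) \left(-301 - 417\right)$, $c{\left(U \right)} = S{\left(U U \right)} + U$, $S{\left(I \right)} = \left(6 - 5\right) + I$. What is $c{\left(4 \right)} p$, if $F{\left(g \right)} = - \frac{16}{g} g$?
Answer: $1221318$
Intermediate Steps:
$S{\left(I \right)} = 1 + I$
$F{\left(g \right)} = -16$
$c{\left(U \right)} = 1 + U + U^{2}$ ($c{\left(U \right)} = \left(1 + U U\right) + U = \left(1 + U^{2}\right) + U = 1 + U + U^{2}$)
$p = 58158$ ($p = \left(-65 - 16\right) \left(-301 - 417\right) = \left(-81\right) \left(-718\right) = 58158$)
$c{\left(4 \right)} p = \left(1 + 4 + 4^{2}\right) 58158 = \left(1 + 4 + 16\right) 58158 = 21 \cdot 58158 = 1221318$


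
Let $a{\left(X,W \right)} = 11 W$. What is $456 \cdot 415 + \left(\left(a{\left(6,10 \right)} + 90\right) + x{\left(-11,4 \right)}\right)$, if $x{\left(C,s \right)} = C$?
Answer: $189429$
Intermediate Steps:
$456 \cdot 415 + \left(\left(a{\left(6,10 \right)} + 90\right) + x{\left(-11,4 \right)}\right) = 456 \cdot 415 + \left(\left(11 \cdot 10 + 90\right) - 11\right) = 189240 + \left(\left(110 + 90\right) - 11\right) = 189240 + \left(200 - 11\right) = 189240 + 189 = 189429$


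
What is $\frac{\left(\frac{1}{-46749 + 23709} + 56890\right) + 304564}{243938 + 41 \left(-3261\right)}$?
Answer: $\frac{8327900159}{2539860480} \approx 3.2789$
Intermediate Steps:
$\frac{\left(\frac{1}{-46749 + 23709} + 56890\right) + 304564}{243938 + 41 \left(-3261\right)} = \frac{\left(\frac{1}{-23040} + 56890\right) + 304564}{243938 - 133701} = \frac{\left(- \frac{1}{23040} + 56890\right) + 304564}{110237} = \left(\frac{1310745599}{23040} + 304564\right) \frac{1}{110237} = \frac{8327900159}{23040} \cdot \frac{1}{110237} = \frac{8327900159}{2539860480}$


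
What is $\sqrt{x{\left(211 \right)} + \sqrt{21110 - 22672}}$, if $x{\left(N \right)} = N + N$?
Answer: $\sqrt{422 + i \sqrt{1562}} \approx 20.565 + 0.9609 i$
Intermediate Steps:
$x{\left(N \right)} = 2 N$
$\sqrt{x{\left(211 \right)} + \sqrt{21110 - 22672}} = \sqrt{2 \cdot 211 + \sqrt{21110 - 22672}} = \sqrt{422 + \sqrt{-1562}} = \sqrt{422 + i \sqrt{1562}}$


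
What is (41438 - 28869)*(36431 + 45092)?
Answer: 1024662587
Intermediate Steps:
(41438 - 28869)*(36431 + 45092) = 12569*81523 = 1024662587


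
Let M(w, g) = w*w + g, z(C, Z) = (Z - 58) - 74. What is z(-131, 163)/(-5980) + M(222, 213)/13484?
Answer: 36946757/10079290 ≈ 3.6656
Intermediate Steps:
z(C, Z) = -132 + Z (z(C, Z) = (-58 + Z) - 74 = -132 + Z)
M(w, g) = g + w² (M(w, g) = w² + g = g + w²)
z(-131, 163)/(-5980) + M(222, 213)/13484 = (-132 + 163)/(-5980) + (213 + 222²)/13484 = 31*(-1/5980) + (213 + 49284)*(1/13484) = -31/5980 + 49497*(1/13484) = -31/5980 + 49497/13484 = 36946757/10079290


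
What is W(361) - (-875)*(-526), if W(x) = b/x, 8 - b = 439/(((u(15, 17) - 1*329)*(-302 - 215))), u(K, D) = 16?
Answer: -26886598311121/58417381 ≈ -4.6025e+5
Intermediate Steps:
b = 1294129/161821 (b = 8 - 439/((16 - 1*329)*(-302 - 215)) = 8 - 439/((16 - 329)*(-517)) = 8 - 439/((-313*(-517))) = 8 - 439/161821 = 1294129/161821 ≈ 7.9973)
W(x) = 1294129/(161821*x)
W(361) - (-875)*(-526) = (1294129/161821)/361 - (-875)*(-526) = (1294129/161821)*(1/361) - 1*460250 = 1294129/58417381 - 460250 = -26886598311121/58417381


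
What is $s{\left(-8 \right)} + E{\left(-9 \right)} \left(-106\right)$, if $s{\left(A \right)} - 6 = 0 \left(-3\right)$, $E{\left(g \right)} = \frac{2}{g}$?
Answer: $\frac{266}{9} \approx 29.556$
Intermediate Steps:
$s{\left(A \right)} = 6$ ($s{\left(A \right)} = 6 + 0 \left(-3\right) = 6 + 0 = 6$)
$s{\left(-8 \right)} + E{\left(-9 \right)} \left(-106\right) = 6 + \frac{2}{-9} \left(-106\right) = 6 + 2 \left(- \frac{1}{9}\right) \left(-106\right) = 6 - - \frac{212}{9} = 6 + \frac{212}{9} = \frac{266}{9}$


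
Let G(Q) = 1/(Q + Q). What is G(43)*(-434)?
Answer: -217/43 ≈ -5.0465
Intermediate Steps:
G(Q) = 1/(2*Q)
G(43)*(-434) = ((1/2)/43)*(-434) = ((1/2)*(1/43))*(-434) = (1/86)*(-434) = -217/43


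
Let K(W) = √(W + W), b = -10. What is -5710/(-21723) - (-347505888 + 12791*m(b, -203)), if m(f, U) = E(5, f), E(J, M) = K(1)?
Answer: 7548870410734/21723 - 12791*√2 ≈ 3.4749e+8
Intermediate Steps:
K(W) = √2*√W (K(W) = √(2*W) = √2*√W)
E(J, M) = √2 (E(J, M) = √2*√1 = √2*1 = √2)
m(f, U) = √2
-5710/(-21723) - (-347505888 + 12791*m(b, -203)) = -5710/(-21723) - (-347505888 + 12791*√2) = -5710*(-1/21723) - 12791*(-27168 + √2) = 5710/21723 + (347505888 - 12791*√2) = 7548870410734/21723 - 12791*√2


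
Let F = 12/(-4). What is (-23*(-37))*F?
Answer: -2553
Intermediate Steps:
F = -3 (F = 12*(-1/4) = -3)
(-23*(-37))*F = -23*(-37)*(-3) = 851*(-3) = -2553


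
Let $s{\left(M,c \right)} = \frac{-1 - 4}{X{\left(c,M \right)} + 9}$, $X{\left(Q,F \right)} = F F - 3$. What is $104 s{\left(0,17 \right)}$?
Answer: $- \frac{260}{3} \approx -86.667$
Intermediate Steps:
$X{\left(Q,F \right)} = -3 + F^{2}$ ($X{\left(Q,F \right)} = F^{2} - 3 = -3 + F^{2}$)
$s{\left(M,c \right)} = - \frac{5}{6 + M^{2}}$ ($s{\left(M,c \right)} = \frac{-1 - 4}{\left(-3 + M^{2}\right) + 9} = - \frac{5}{6 + M^{2}}$)
$104 s{\left(0,17 \right)} = 104 \left(- \frac{5}{6 + 0^{2}}\right) = 104 \left(- \frac{5}{6 + 0}\right) = 104 \left(- \frac{5}{6}\right) = - \frac{260}{3}$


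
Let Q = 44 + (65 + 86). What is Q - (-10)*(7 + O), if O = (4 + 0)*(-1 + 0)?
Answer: 225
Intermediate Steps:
O = -4 (O = 4*(-1) = -4)
Q = 195 (Q = 44 + 151 = 195)
Q - (-10)*(7 + O) = 195 - (-10)*(7 - 4) = 195 - (-10)*3 = 195 - 1*(-30) = 195 + 30 = 225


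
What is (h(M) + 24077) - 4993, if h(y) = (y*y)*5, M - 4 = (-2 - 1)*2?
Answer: 19104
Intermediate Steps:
M = -2 (M = 4 + (-2 - 1)*2 = 4 - 3*2 = 4 - 6 = -2)
h(y) = 5*y**2 (h(y) = y**2*5 = 5*y**2)
(h(M) + 24077) - 4993 = (5*(-2)**2 + 24077) - 4993 = (5*4 + 24077) - 4993 = (20 + 24077) - 4993 = 24097 - 4993 = 19104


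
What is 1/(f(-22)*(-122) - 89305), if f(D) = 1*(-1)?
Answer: -1/89183 ≈ -1.1213e-5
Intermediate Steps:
f(D) = -1
1/(f(-22)*(-122) - 89305) = 1/(-1*(-122) - 89305) = 1/(122 - 89305) = 1/(-89183) = -1/89183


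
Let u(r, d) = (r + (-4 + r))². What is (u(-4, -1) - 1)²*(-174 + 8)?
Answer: -3394534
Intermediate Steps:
u(r, d) = (-4 + 2*r)²
(u(-4, -1) - 1)²*(-174 + 8) = (4*(-2 - 4)² - 1)²*(-174 + 8) = (4*(-6)² - 1)²*(-166) = (4*36 - 1)²*(-166) = (144 - 1)²*(-166) = 143²*(-166) = 20449*(-166) = -3394534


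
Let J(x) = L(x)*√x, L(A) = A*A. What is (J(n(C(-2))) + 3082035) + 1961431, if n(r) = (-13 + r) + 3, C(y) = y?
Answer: 5043466 + 288*I*√3 ≈ 5.0435e+6 + 498.83*I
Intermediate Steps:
L(A) = A²
n(r) = -10 + r
J(x) = x^(5/2) (J(x) = x²*√x = x^(5/2))
(J(n(C(-2))) + 3082035) + 1961431 = ((-10 - 2)^(5/2) + 3082035) + 1961431 = ((-12)^(5/2) + 3082035) + 1961431 = (288*I*√3 + 3082035) + 1961431 = (3082035 + 288*I*√3) + 1961431 = 5043466 + 288*I*√3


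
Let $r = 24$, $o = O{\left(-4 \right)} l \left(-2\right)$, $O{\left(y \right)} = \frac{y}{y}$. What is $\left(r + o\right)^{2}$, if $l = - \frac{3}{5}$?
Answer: $\frac{15876}{25} \approx 635.04$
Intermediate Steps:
$O{\left(y \right)} = 1$
$l = - \frac{3}{5}$ ($l = \left(-3\right) \frac{1}{5} = - \frac{3}{5} \approx -0.6$)
$o = \frac{6}{5}$ ($o = 1 \left(- \frac{3}{5}\right) \left(-2\right) = \left(- \frac{3}{5}\right) \left(-2\right) = \frac{6}{5} \approx 1.2$)
$\left(r + o\right)^{2} = \left(24 + \frac{6}{5}\right)^{2} = \left(\frac{126}{5}\right)^{2} = \frac{15876}{25}$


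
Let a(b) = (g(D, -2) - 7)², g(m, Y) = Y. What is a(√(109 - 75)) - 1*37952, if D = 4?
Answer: -37871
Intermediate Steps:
a(b) = 81 (a(b) = (-2 - 7)² = (-9)² = 81)
a(√(109 - 75)) - 1*37952 = 81 - 1*37952 = 81 - 37952 = -37871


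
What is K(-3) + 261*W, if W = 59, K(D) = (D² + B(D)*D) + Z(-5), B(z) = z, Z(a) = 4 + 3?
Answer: 15424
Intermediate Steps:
Z(a) = 7
K(D) = 7 + 2*D² (K(D) = (D² + D*D) + 7 = (D² + D²) + 7 = 2*D² + 7 = 7 + 2*D²)
K(-3) + 261*W = (7 + 2*(-3)²) + 261*59 = (7 + 2*9) + 15399 = (7 + 18) + 15399 = 25 + 15399 = 15424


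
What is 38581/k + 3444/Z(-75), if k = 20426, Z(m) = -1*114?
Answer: -10991485/388094 ≈ -28.322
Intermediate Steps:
Z(m) = -114
38581/k + 3444/Z(-75) = 38581/20426 + 3444/(-114) = 38581*(1/20426) + 3444*(-1/114) = 38581/20426 - 574/19 = -10991485/388094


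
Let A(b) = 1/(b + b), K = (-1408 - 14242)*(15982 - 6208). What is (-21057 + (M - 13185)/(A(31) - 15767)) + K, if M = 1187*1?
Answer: -149550120883945/977553 ≈ -1.5298e+8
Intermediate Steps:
K = -152963100 (K = -15650*9774 = -152963100)
M = 1187
A(b) = 1/(2*b)
(-21057 + (M - 13185)/(A(31) - 15767)) + K = (-21057 + (1187 - 13185)/((1/2)/31 - 15767)) - 152963100 = (-21057 - 11998/((1/2)*(1/31) - 15767)) - 152963100 = (-21057 - 11998/(1/62 - 15767)) - 152963100 = (-21057 - 11998/(-977553/62)) - 152963100 = (-21057 - 11998*(-62/977553)) - 152963100 = (-21057 + 743876/977553) - 152963100 = -20583589645/977553 - 152963100 = -149550120883945/977553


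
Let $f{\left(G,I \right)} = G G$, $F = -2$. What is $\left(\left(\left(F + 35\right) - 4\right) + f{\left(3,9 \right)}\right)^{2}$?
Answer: $1444$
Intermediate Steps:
$f{\left(G,I \right)} = G^{2}$
$\left(\left(\left(F + 35\right) - 4\right) + f{\left(3,9 \right)}\right)^{2} = \left(\left(\left(-2 + 35\right) - 4\right) + 3^{2}\right)^{2} = \left(\left(33 - 4\right) + 9\right)^{2} = \left(29 + 9\right)^{2} = 38^{2} = 1444$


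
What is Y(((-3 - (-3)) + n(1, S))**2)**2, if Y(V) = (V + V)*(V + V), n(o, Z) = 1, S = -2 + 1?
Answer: 16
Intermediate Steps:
S = -1
Y(V) = 4*V**2 (Y(V) = (2*V)*(2*V) = 4*V**2)
Y(((-3 - (-3)) + n(1, S))**2)**2 = (4*(((-3 - (-3)) + 1)**2)**2)**2 = (4*(((-3 - 3*(-1)) + 1)**2)**2)**2 = (4*(((-3 + 3) + 1)**2)**2)**2 = (4*((0 + 1)**2)**2)**2 = (4*(1**2)**2)**2 = (4*1**2)**2 = (4*1)**2 = 4**2 = 16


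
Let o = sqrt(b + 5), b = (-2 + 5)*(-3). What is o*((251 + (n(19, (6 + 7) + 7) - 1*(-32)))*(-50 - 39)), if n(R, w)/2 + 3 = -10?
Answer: -45746*I ≈ -45746.0*I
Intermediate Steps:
n(R, w) = -26 (n(R, w) = -6 + 2*(-10) = -6 - 20 = -26)
b = -9 (b = 3*(-3) = -9)
o = 2*I (o = sqrt(-9 + 5) = sqrt(-4) = 2*I ≈ 2.0*I)
o*((251 + (n(19, (6 + 7) + 7) - 1*(-32)))*(-50 - 39)) = (2*I)*((251 + (-26 - 1*(-32)))*(-50 - 39)) = (2*I)*((251 + (-26 + 32))*(-89)) = (2*I)*((251 + 6)*(-89)) = (2*I)*(257*(-89)) = (2*I)*(-22873) = -45746*I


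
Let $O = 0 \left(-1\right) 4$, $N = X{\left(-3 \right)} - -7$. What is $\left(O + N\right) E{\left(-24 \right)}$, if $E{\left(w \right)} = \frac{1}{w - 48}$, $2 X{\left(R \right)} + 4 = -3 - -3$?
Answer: $- \frac{5}{72} \approx -0.069444$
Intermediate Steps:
$X{\left(R \right)} = -2$ ($X{\left(R \right)} = -2 + \frac{-3 - -3}{2} = -2 + \frac{-3 + 3}{2} = -2 + \frac{1}{2} \cdot 0 = -2 + 0 = -2$)
$E{\left(w \right)} = \frac{1}{-48 + w}$
$N = 5$ ($N = -2 - -7 = -2 + 7 = 5$)
$O = 0$ ($O = 0 \cdot 4 = 0$)
$\left(O + N\right) E{\left(-24 \right)} = \frac{0 + 5}{-48 - 24} = \frac{5}{-72} = 5 \left(- \frac{1}{72}\right) = - \frac{5}{72}$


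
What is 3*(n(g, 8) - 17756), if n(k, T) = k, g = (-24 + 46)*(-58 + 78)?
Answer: -51948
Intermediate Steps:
g = 440 (g = 22*20 = 440)
3*(n(g, 8) - 17756) = 3*(440 - 17756) = 3*(-17316) = -51948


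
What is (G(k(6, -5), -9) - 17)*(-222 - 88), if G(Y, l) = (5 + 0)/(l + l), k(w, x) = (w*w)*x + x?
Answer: 48205/9 ≈ 5356.1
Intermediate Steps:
k(w, x) = x + x*w**2 (k(w, x) = w**2*x + x = x*w**2 + x = x + x*w**2)
G(Y, l) = 5/(2*l) (G(Y, l) = 5/((2*l)) = 5*(1/(2*l)) = 5/(2*l))
(G(k(6, -5), -9) - 17)*(-222 - 88) = ((5/2)/(-9) - 17)*(-222 - 88) = ((5/2)*(-1/9) - 17)*(-310) = (-5/18 - 17)*(-310) = -311/18*(-310) = 48205/9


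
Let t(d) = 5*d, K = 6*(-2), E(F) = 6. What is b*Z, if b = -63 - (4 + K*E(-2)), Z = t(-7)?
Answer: -175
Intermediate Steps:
K = -12
Z = -35 (Z = 5*(-7) = -35)
b = 5 (b = -63 - (4 - 12*6) = -63 - (4 - 72) = -63 - 1*(-68) = -63 + 68 = 5)
b*Z = 5*(-35) = -175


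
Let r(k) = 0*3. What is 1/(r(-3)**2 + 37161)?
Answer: 1/37161 ≈ 2.6910e-5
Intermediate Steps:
r(k) = 0
1/(r(-3)**2 + 37161) = 1/(0**2 + 37161) = 1/(0 + 37161) = 1/37161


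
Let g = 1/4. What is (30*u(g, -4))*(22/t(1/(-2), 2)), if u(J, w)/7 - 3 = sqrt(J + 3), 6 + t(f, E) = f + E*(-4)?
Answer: -27720/29 - 4620*sqrt(13)/29 ≈ -1530.3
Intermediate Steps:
g = 1/4 (g = 1*(1/4) = 1/4 ≈ 0.25000)
t(f, E) = -6 + f - 4*E (t(f, E) = -6 + (f + E*(-4)) = -6 + (f - 4*E) = -6 + f - 4*E)
u(J, w) = 21 + 7*sqrt(3 + J) (u(J, w) = 21 + 7*sqrt(J + 3) = 21 + 7*sqrt(3 + J))
(30*u(g, -4))*(22/t(1/(-2), 2)) = (30*(21 + 7*sqrt(3 + 1/4)))*(22/(-6 + 1/(-2) - 4*2)) = (30*(21 + 7*sqrt(13/4)))*(22/(-6 - 1/2 - 8)) = (30*(21 + 7*(sqrt(13)/2)))*(22/(-29/2)) = (30*(21 + 7*sqrt(13)/2))*(22*(-2/29)) = (630 + 105*sqrt(13))*(-44/29) = -27720/29 - 4620*sqrt(13)/29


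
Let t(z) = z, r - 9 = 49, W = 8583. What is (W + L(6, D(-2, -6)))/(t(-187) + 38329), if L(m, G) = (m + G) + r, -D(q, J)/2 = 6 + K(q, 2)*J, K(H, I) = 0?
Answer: 8635/38142 ≈ 0.22639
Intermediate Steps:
r = 58 (r = 9 + 49 = 58)
D(q, J) = -12 (D(q, J) = -2*(6 + 0*J) = -2*(6 + 0) = -2*6 = -12)
L(m, G) = 58 + G + m (L(m, G) = (m + G) + 58 = (G + m) + 58 = 58 + G + m)
(W + L(6, D(-2, -6)))/(t(-187) + 38329) = (8583 + (58 - 12 + 6))/(-187 + 38329) = (8583 + 52)/38142 = 8635*(1/38142) = 8635/38142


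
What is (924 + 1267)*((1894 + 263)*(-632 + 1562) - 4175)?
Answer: 4386020485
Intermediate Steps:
(924 + 1267)*((1894 + 263)*(-632 + 1562) - 4175) = 2191*(2157*930 - 4175) = 2191*(2006010 - 4175) = 2191*2001835 = 4386020485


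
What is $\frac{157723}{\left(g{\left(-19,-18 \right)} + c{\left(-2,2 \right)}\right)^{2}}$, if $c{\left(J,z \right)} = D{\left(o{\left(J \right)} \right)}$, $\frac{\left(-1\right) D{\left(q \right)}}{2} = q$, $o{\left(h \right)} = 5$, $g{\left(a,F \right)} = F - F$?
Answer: $\frac{157723}{100} \approx 1577.2$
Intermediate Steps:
$g{\left(a,F \right)} = 0$
$D{\left(q \right)} = - 2 q$
$c{\left(J,z \right)} = -10$ ($c{\left(J,z \right)} = \left(-2\right) 5 = -10$)
$\frac{157723}{\left(g{\left(-19,-18 \right)} + c{\left(-2,2 \right)}\right)^{2}} = \frac{157723}{\left(0 - 10\right)^{2}} = \frac{157723}{\left(-10\right)^{2}} = \frac{157723}{100}$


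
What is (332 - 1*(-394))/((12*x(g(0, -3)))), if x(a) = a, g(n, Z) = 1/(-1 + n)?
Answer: -121/2 ≈ -60.500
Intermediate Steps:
(332 - 1*(-394))/((12*x(g(0, -3)))) = (332 - 1*(-394))/((12/(-1 + 0))) = (332 + 394)/((12/(-1))) = 726/((12*(-1))) = 726/(-12) = 726*(-1/12) = -121/2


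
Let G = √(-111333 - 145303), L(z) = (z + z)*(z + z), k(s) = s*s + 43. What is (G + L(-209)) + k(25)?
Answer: 175392 + 2*I*√64159 ≈ 1.7539e+5 + 506.59*I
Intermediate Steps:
k(s) = 43 + s² (k(s) = s² + 43 = 43 + s²)
L(z) = 4*z² (L(z) = (2*z)*(2*z) = 4*z²)
G = 2*I*√64159 (G = √(-256636) = 2*I*√64159 ≈ 506.59*I)
(G + L(-209)) + k(25) = (2*I*√64159 + 4*(-209)²) + (43 + 25²) = (2*I*√64159 + 4*43681) + (43 + 625) = (2*I*√64159 + 174724) + 668 = (174724 + 2*I*√64159) + 668 = 175392 + 2*I*√64159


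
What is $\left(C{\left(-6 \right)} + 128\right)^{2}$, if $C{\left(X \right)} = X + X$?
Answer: $13456$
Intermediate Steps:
$C{\left(X \right)} = 2 X$
$\left(C{\left(-6 \right)} + 128\right)^{2} = \left(2 \left(-6\right) + 128\right)^{2} = \left(-12 + 128\right)^{2} = 116^{2} = 13456$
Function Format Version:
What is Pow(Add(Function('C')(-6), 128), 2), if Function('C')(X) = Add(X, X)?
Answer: 13456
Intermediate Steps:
Function('C')(X) = Mul(2, X)
Pow(Add(Function('C')(-6), 128), 2) = Pow(Add(Mul(2, -6), 128), 2) = Pow(Add(-12, 128), 2) = Pow(116, 2) = 13456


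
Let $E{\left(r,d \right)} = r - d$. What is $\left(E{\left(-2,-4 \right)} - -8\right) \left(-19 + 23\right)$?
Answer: $40$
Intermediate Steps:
$\left(E{\left(-2,-4 \right)} - -8\right) \left(-19 + 23\right) = \left(\left(-2 - -4\right) - -8\right) \left(-19 + 23\right) = \left(\left(-2 + 4\right) + 8\right) 4 = \left(2 + 8\right) 4 = 10 \cdot 4 = 40$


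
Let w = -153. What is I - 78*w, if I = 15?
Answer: 11949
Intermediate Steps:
I - 78*w = 15 - 78*(-153) = 15 + 11934 = 11949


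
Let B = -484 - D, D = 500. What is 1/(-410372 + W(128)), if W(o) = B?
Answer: -1/411356 ≈ -2.4310e-6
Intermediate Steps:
B = -984 (B = -484 - 1*500 = -484 - 500 = -984)
W(o) = -984
1/(-410372 + W(128)) = 1/(-410372 - 984) = 1/(-411356) = -1/411356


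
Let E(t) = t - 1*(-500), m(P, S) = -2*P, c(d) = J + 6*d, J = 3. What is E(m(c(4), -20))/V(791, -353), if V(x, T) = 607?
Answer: 446/607 ≈ 0.73476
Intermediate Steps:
c(d) = 3 + 6*d
E(t) = 500 + t (E(t) = t + 500 = 500 + t)
E(m(c(4), -20))/V(791, -353) = (500 - 2*(3 + 6*4))/607 = (500 - 2*(3 + 24))*(1/607) = (500 - 2*27)*(1/607) = (500 - 54)*(1/607) = 446*(1/607) = 446/607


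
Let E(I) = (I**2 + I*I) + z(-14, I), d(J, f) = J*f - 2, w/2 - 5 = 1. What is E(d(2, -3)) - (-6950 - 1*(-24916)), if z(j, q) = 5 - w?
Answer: -17845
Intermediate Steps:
w = 12 (w = 10 + 2*1 = 10 + 2 = 12)
d(J, f) = -2 + J*f
z(j, q) = -7 (z(j, q) = 5 - 1*12 = 5 - 12 = -7)
E(I) = -7 + 2*I**2 (E(I) = (I**2 + I*I) - 7 = (I**2 + I**2) - 7 = 2*I**2 - 7 = -7 + 2*I**2)
E(d(2, -3)) - (-6950 - 1*(-24916)) = (-7 + 2*(-2 + 2*(-3))**2) - (-6950 - 1*(-24916)) = (-7 + 2*(-2 - 6)**2) - (-6950 + 24916) = (-7 + 2*(-8)**2) - 1*17966 = (-7 + 2*64) - 17966 = (-7 + 128) - 17966 = 121 - 17966 = -17845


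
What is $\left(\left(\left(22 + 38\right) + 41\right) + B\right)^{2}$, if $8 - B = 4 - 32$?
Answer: $18769$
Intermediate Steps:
$B = 36$ ($B = 8 - \left(4 - 32\right) = 8 - -28 = 8 + 28 = 36$)
$\left(\left(\left(22 + 38\right) + 41\right) + B\right)^{2} = \left(\left(\left(22 + 38\right) + 41\right) + 36\right)^{2} = \left(\left(60 + 41\right) + 36\right)^{2} = \left(101 + 36\right)^{2} = 137^{2} = 18769$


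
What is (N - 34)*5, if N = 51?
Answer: 85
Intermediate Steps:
(N - 34)*5 = (51 - 34)*5 = 17*5 = 85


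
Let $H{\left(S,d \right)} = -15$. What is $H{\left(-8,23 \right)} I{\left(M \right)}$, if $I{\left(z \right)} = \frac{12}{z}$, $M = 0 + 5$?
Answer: $-36$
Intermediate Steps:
$M = 5$
$H{\left(-8,23 \right)} I{\left(M \right)} = - 15 \cdot \frac{12}{5} = - 15 \cdot 12 \cdot \frac{1}{5} = \left(-15\right) \frac{12}{5} = -36$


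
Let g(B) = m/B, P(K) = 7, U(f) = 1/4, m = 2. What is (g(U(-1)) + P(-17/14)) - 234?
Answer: -219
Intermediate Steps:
U(f) = 1/4
g(B) = 2/B
(g(U(-1)) + P(-17/14)) - 234 = (2/(1/4) + 7) - 234 = (2*4 + 7) - 234 = (8 + 7) - 234 = 15 - 234 = -219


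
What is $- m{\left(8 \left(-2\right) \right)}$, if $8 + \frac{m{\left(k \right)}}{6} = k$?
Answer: $144$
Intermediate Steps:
$m{\left(k \right)} = -48 + 6 k$
$- m{\left(8 \left(-2\right) \right)} = - (-48 + 6 \cdot 8 \left(-2\right)) = - (-48 + 6 \left(-16\right)) = - (-48 - 96) = \left(-1\right) \left(-144\right) = 144$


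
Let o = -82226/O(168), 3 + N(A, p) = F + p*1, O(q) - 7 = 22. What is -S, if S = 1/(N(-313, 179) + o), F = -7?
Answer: 29/77325 ≈ 0.00037504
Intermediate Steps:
O(q) = 29 (O(q) = 7 + 22 = 29)
N(A, p) = -10 + p (N(A, p) = -3 + (-7 + p*1) = -3 + (-7 + p) = -10 + p)
o = -82226/29 ≈ -2835.4
S = -29/77325 (S = 1/((-10 + 179) - 82226/29) = 1/(169 - 82226/29) = 1/(-77325/29) = -29/77325 ≈ -0.00037504)
-S = -1*(-29/77325) = 29/77325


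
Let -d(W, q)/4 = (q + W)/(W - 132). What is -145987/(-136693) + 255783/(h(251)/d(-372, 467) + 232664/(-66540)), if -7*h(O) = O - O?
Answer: -581613416892223/7950885038 ≈ -73151.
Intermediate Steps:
d(W, q) = -4*(W + q)/(-132 + W) (d(W, q) = -4*(q + W)/(W - 132) = -4*(W + q)/(-132 + W))
h(O) = 0 (h(O) = -(O - O)/7 = -⅐*0 = 0)
-145987/(-136693) + 255783/(h(251)/d(-372, 467) + 232664/(-66540)) = -145987/(-136693) + 255783/(0/((4*(-1*(-372) - 1*467)/(-132 - 372))) + 232664/(-66540)) = -145987*(-1/136693) + 255783/(0/((4*(372 - 467)/(-504))) + 232664*(-1/66540)) = 145987/136693 + 255783/(0/((4*(-1/504)*(-95))) - 58166/16635) = 145987/136693 + 255783/(0/(95/126) - 58166/16635) = 145987/136693 + 255783/(0*(126/95) - 58166/16635) = 145987/136693 + 255783/(0 - 58166/16635) = 145987/136693 + 255783/(-58166/16635) = 145987/136693 + 255783*(-16635/58166) = 145987/136693 - 4254950205/58166 = -581613416892223/7950885038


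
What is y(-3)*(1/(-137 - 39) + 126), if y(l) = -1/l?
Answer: 22175/528 ≈ 41.998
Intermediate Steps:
y(-3)*(1/(-137 - 39) + 126) = (-1/(-3))*(1/(-137 - 39) + 126) = (-1*(-⅓))*(1/(-176) + 126) = (-1/176 + 126)/3 = (⅓)*(22175/176) = 22175/528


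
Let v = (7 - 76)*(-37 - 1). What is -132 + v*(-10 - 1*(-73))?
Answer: 165054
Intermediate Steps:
v = 2622 (v = -69*(-38) = 2622)
-132 + v*(-10 - 1*(-73)) = -132 + 2622*(-10 - 1*(-73)) = -132 + 2622*(-10 + 73) = -132 + 2622*63 = -132 + 165186 = 165054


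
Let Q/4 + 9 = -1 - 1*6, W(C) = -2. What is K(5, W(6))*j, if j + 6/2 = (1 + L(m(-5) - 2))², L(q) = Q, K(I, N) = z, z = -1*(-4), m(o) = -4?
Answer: 15864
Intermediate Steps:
Q = -64 (Q = -36 + 4*(-1 - 1*6) = -36 + 4*(-1 - 6) = -36 + 4*(-7) = -36 - 28 = -64)
z = 4
K(I, N) = 4
L(q) = -64
j = 3966 (j = -3 + (1 - 64)² = -3 + (-63)² = -3 + 3969 = 3966)
K(5, W(6))*j = 4*3966 = 15864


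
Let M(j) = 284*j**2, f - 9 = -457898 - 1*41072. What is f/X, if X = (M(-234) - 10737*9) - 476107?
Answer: -498961/14977964 ≈ -0.033313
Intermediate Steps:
f = -498961 (f = 9 + (-457898 - 1*41072) = 9 + (-457898 - 41072) = 9 - 498970 = -498961)
X = 14977964 (X = (284*(-234)**2 - 10737*9) - 476107 = (284*54756 - 1*96633) - 476107 = (15550704 - 96633) - 476107 = 15454071 - 476107 = 14977964)
f/X = -498961/14977964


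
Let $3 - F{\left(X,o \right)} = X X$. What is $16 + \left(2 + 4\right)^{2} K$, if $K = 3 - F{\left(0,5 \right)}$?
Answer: $16$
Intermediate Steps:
$F{\left(X,o \right)} = 3 - X^{2}$ ($F{\left(X,o \right)} = 3 - X X = 3 - X^{2}$)
$K = 0$ ($K = 3 - \left(3 - 0^{2}\right) = 3 - \left(3 - 0\right) = 3 - \left(3 + 0\right) = 3 - 3 = 0$)
$16 + \left(2 + 4\right)^{2} K = 16 + \left(2 + 4\right)^{2} \cdot 0 = 16 + 6^{2} \cdot 0 = 16 + 36 \cdot 0 = 16 + 0 = 16$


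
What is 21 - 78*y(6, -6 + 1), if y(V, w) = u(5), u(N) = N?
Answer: -369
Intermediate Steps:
y(V, w) = 5
21 - 78*y(6, -6 + 1) = 21 - 78*5 = 21 - 390 = -369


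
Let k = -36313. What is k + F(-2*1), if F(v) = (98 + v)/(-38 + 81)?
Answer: -1561363/43 ≈ -36311.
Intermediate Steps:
F(v) = 98/43 + v/43 (F(v) = (98 + v)/43 = (98 + v)*(1/43) = 98/43 + v/43)
k + F(-2*1) = -36313 + (98/43 + (-2*1)/43) = -36313 + (98/43 + (1/43)*(-2)) = -36313 + (98/43 - 2/43) = -36313 + 96/43 = -1561363/43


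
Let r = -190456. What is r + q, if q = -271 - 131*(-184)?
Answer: -166623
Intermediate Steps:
q = 23833 (q = -271 + 24104 = 23833)
r + q = -190456 + 23833 = -166623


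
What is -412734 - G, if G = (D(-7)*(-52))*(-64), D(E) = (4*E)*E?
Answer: -1065022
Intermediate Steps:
D(E) = 4*E²
G = 652288 (G = ((4*(-7)²)*(-52))*(-64) = ((4*49)*(-52))*(-64) = (196*(-52))*(-64) = -10192*(-64) = 652288)
-412734 - G = -412734 - 1*652288 = -412734 - 652288 = -1065022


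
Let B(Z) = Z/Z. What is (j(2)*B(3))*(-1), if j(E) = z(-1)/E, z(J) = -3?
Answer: 3/2 ≈ 1.5000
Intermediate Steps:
B(Z) = 1
j(E) = -3/E
(j(2)*B(3))*(-1) = (-3/2*1)*(-1) = (-3*1/2*1)*(-1) = -3/2*1*(-1) = -3/2*(-1) = 3/2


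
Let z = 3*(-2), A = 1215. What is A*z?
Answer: -7290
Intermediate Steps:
z = -6
A*z = 1215*(-6) = -7290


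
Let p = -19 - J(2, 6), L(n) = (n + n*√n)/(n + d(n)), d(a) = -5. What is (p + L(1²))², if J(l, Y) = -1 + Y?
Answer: 2401/4 ≈ 600.25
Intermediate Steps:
L(n) = (n + n^(3/2))/(-5 + n) (L(n) = (n + n*√n)/(n - 5) = (n + n^(3/2))/(-5 + n))
p = -24 (p = -19 - (-1 + 6) = -19 - 1*5 = -19 - 5 = -24)
(p + L(1²))² = (-24 + (1² + (1²)^(3/2))/(-5 + 1²))² = (-24 + (1 + 1^(3/2))/(-5 + 1))² = (-24 + (1 + 1)/(-4))² = (-24 - ¼*2)² = (-24 - ½)² = (-49/2)² = 2401/4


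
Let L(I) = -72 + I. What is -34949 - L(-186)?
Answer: -34691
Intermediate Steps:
-34949 - L(-186) = -34949 - (-72 - 186) = -34949 - 1*(-258) = -34949 + 258 = -34691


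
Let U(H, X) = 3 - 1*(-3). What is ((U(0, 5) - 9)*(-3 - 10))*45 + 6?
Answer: 1761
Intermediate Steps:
U(H, X) = 6 (U(H, X) = 3 + 3 = 6)
((U(0, 5) - 9)*(-3 - 10))*45 + 6 = ((6 - 9)*(-3 - 10))*45 + 6 = -3*(-13)*45 + 6 = 39*45 + 6 = 1755 + 6 = 1761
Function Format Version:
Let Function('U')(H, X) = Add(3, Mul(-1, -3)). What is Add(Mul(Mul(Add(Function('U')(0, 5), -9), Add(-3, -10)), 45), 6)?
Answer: 1761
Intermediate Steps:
Function('U')(H, X) = 6 (Function('U')(H, X) = Add(3, 3) = 6)
Add(Mul(Mul(Add(Function('U')(0, 5), -9), Add(-3, -10)), 45), 6) = Add(Mul(Mul(Add(6, -9), Add(-3, -10)), 45), 6) = Add(Mul(Mul(-3, -13), 45), 6) = Add(Mul(39, 45), 6) = Add(1755, 6) = 1761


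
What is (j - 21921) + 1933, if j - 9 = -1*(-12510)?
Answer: -7469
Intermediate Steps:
j = 12519 (j = 9 - 1*(-12510) = 9 + 12510 = 12519)
(j - 21921) + 1933 = (12519 - 21921) + 1933 = -9402 + 1933 = -7469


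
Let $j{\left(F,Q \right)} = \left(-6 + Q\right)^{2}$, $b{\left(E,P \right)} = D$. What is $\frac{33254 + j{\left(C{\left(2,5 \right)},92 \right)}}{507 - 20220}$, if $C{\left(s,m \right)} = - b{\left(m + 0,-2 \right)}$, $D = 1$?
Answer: $- \frac{13550}{6571} \approx -2.0621$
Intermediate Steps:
$b{\left(E,P \right)} = 1$
$C{\left(s,m \right)} = -1$ ($C{\left(s,m \right)} = \left(-1\right) 1 = -1$)
$\frac{33254 + j{\left(C{\left(2,5 \right)},92 \right)}}{507 - 20220} = \frac{33254 + \left(-6 + 92\right)^{2}}{507 - 20220} = \frac{33254 + 86^{2}}{-19713} = \left(33254 + 7396\right) \left(- \frac{1}{19713}\right) = 40650 \left(- \frac{1}{19713}\right) = - \frac{13550}{6571}$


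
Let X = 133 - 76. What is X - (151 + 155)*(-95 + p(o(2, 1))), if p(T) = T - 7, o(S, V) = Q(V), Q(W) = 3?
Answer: 30351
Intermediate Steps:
o(S, V) = 3
p(T) = -7 + T
X = 57
X - (151 + 155)*(-95 + p(o(2, 1))) = 57 - (151 + 155)*(-95 + (-7 + 3)) = 57 - 306*(-95 - 4) = 57 - 306*(-99) = 57 - 1*(-30294) = 57 + 30294 = 30351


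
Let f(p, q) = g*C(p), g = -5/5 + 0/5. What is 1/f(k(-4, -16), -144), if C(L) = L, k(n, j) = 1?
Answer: -1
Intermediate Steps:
g = -1 (g = -5*⅕ + 0*(⅕) = -1 + 0 = -1)
f(p, q) = -p
1/f(k(-4, -16), -144) = 1/(-1*1) = 1/(-1) = -1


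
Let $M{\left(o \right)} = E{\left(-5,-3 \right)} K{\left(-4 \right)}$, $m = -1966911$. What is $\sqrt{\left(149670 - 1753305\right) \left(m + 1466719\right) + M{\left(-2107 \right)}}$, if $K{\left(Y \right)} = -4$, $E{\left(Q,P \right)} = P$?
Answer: $2 \sqrt{200531349483} \approx 8.9562 \cdot 10^{5}$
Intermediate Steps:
$M{\left(o \right)} = 12$ ($M{\left(o \right)} = \left(-3\right) \left(-4\right) = 12$)
$\sqrt{\left(149670 - 1753305\right) \left(m + 1466719\right) + M{\left(-2107 \right)}} = \sqrt{\left(149670 - 1753305\right) \left(-1966911 + 1466719\right) + 12} = \sqrt{\left(-1603635\right) \left(-500192\right) + 12} = \sqrt{802125397920 + 12} = \sqrt{802125397932} = 2 \sqrt{200531349483}$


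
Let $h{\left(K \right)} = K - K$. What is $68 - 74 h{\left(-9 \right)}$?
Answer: $68$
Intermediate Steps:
$h{\left(K \right)} = 0$
$68 - 74 h{\left(-9 \right)} = 68 - 0 = 68 + 0 = 68$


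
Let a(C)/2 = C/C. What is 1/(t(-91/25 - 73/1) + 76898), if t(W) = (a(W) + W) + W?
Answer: 25/1918668 ≈ 1.3030e-5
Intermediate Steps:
a(C) = 2 (a(C) = 2*(C/C) = 2*1 = 2)
t(W) = 2 + 2*W (t(W) = (2 + W) + W = 2 + 2*W)
1/(t(-91/25 - 73/1) + 76898) = 1/((2 + 2*(-91/25 - 73/1)) + 76898) = 1/((2 + 2*(-91*1/25 - 73*1)) + 76898) = 1/((2 + 2*(-91/25 - 73)) + 76898) = 1/((2 + 2*(-1916/25)) + 76898) = 1/((2 - 3832/25) + 76898) = 1/(-3782/25 + 76898) = 1/(1918668/25) = 25/1918668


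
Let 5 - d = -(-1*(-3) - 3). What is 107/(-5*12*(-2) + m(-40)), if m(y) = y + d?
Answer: 107/85 ≈ 1.2588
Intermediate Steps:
d = 5 (d = 5 - (-1)*(-1*(-3) - 3) = 5 - (-1)*(3 - 3) = 5 - (-1)*0 = 5 - 1*0 = 5 + 0 = 5)
m(y) = 5 + y (m(y) = y + 5 = 5 + y)
107/(-5*12*(-2) + m(-40)) = 107/(-5*12*(-2) + (5 - 40)) = 107/(-60*(-2) - 35) = 107/(120 - 35) = 107/85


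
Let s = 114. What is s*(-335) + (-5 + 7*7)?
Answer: -38146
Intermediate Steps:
s*(-335) + (-5 + 7*7) = 114*(-335) + (-5 + 7*7) = -38190 + (-5 + 49) = -38190 + 44 = -38146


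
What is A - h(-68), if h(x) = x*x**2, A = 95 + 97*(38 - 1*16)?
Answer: 316661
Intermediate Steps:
A = 2229 (A = 95 + 97*(38 - 16) = 95 + 97*22 = 95 + 2134 = 2229)
h(x) = x**3
A - h(-68) = 2229 - 1*(-68)**3 = 2229 - 1*(-314432) = 2229 + 314432 = 316661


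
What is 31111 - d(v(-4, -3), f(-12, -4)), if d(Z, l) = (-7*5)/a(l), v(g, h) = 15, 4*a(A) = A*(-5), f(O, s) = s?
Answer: 31118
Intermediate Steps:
a(A) = -5*A/4 (a(A) = (A*(-5))/4 = (-5*A)/4 = -5*A/4)
d(Z, l) = 28/l (d(Z, l) = (-7*5)/((-5*l/4)) = -(-28)/l = 28/l)
31111 - d(v(-4, -3), f(-12, -4)) = 31111 - 28/(-4) = 31111 - 28*(-1)/4 = 31111 - 1*(-7) = 31111 + 7 = 31118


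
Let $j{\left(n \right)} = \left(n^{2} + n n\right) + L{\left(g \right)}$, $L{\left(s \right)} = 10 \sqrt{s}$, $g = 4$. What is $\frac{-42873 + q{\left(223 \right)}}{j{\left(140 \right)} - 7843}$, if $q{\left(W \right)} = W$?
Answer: $- \frac{42650}{31377} \approx -1.3593$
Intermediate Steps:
$j{\left(n \right)} = 20 + 2 n^{2}$ ($j{\left(n \right)} = \left(n^{2} + n n\right) + 10 \sqrt{4} = \left(n^{2} + n^{2}\right) + 10 \cdot 2 = 2 n^{2} + 20 = 20 + 2 n^{2}$)
$\frac{-42873 + q{\left(223 \right)}}{j{\left(140 \right)} - 7843} = \frac{-42873 + 223}{\left(20 + 2 \cdot 140^{2}\right) - 7843} = - \frac{42650}{\left(20 + 2 \cdot 19600\right) - 7843} = - \frac{42650}{\left(20 + 39200\right) - 7843} = - \frac{42650}{39220 - 7843} = - \frac{42650}{31377}$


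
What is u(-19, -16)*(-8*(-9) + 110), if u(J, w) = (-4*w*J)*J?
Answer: 4204928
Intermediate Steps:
u(J, w) = -4*w*J² (u(J, w) = (-4*J*w)*J = -4*w*J²)
u(-19, -16)*(-8*(-9) + 110) = (-4*(-16)*(-19)²)*(-8*(-9) + 110) = (-4*(-16)*361)*(72 + 110) = 23104*182 = 4204928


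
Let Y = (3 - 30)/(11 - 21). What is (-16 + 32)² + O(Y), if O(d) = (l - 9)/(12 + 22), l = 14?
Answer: 8709/34 ≈ 256.15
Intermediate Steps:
Y = 27/10 (Y = -27/(-10) = -27*(-⅒) = 27/10 ≈ 2.7000)
O(d) = 5/34 (O(d) = (14 - 9)/(12 + 22) = 5/34)
(-16 + 32)² + O(Y) = (-16 + 32)² + 5/34 = 16² + 5/34 = 256 + 5/34 = 8709/34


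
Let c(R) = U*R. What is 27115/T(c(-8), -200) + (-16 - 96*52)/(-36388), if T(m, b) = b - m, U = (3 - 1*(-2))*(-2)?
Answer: -49262919/509432 ≈ -96.702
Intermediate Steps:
U = -10 (U = (3 + 2)*(-2) = 5*(-2) = -10)
c(R) = -10*R
27115/T(c(-8), -200) + (-16 - 96*52)/(-36388) = 27115/(-200 - (-10)*(-8)) + (-16 - 96*52)/(-36388) = 27115/(-200 - 1*80) + (-16 - 4992)*(-1/36388) = 27115/(-200 - 80) - 5008*(-1/36388) = 27115/(-280) + 1252/9097 = 27115*(-1/280) + 1252/9097 = -5423/56 + 1252/9097 = -49262919/509432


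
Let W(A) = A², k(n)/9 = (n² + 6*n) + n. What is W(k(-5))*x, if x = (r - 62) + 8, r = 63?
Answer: 72900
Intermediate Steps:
x = 9 (x = (63 - 62) + 8 = 1 + 8 = 9)
k(n) = 9*n² + 63*n (k(n) = 9*((n² + 6*n) + n) = 9*(n² + 7*n) = 9*n² + 63*n)
W(k(-5))*x = (9*(-5)*(7 - 5))²*9 = (9*(-5)*2)²*9 = (-90)²*9 = 8100*9 = 72900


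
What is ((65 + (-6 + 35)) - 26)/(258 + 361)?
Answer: 68/619 ≈ 0.10985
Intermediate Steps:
((65 + (-6 + 35)) - 26)/(258 + 361) = ((65 + 29) - 26)/619 = (94 - 26)/619 = (1/619)*68 = 68/619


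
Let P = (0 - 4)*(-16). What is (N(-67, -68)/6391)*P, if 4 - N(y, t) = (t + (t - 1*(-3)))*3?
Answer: 25792/6391 ≈ 4.0357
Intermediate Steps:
N(y, t) = -5 - 6*t (N(y, t) = 4 - (t + (t - 1*(-3)))*3 = 4 - (t + (t + 3))*3 = 4 - (t + (3 + t))*3 = 4 - (3 + 2*t)*3 = 4 - (9 + 6*t) = 4 + (-9 - 6*t) = -5 - 6*t)
P = 64 (P = -4*(-16) = 64)
(N(-67, -68)/6391)*P = ((-5 - 6*(-68))/6391)*64 = ((-5 + 408)*(1/6391))*64 = (403*(1/6391))*64 = (403/6391)*64 = 25792/6391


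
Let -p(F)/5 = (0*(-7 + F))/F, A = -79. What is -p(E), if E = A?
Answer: 0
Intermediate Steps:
E = -79
p(F) = 0 (p(F) = -5*0*(-7 + F)/F = -0/F = -5*0 = 0)
-p(E) = -1*0 = 0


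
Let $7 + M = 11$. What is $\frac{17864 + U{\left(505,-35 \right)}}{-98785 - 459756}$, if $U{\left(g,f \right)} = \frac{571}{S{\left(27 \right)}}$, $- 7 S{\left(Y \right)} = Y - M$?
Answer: $- \frac{406875}{12846443} \approx -0.031672$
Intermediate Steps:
$M = 4$ ($M = -7 + 11 = 4$)
$S{\left(Y \right)} = \frac{4}{7} - \frac{Y}{7}$ ($S{\left(Y \right)} = - \frac{Y - 4}{7} = - \frac{-4 + Y}{7} = \frac{4}{7} - \frac{Y}{7}$)
$U{\left(g,f \right)} = - \frac{3997}{23}$ ($U{\left(g,f \right)} = \frac{571}{\frac{4}{7} - \frac{27}{7}} = \frac{571}{- \frac{23}{7}} = 571 \left(- \frac{7}{23}\right) = - \frac{3997}{23}$)
$\frac{17864 + U{\left(505,-35 \right)}}{-98785 - 459756} = \frac{17864 - \frac{3997}{23}}{-98785 - 459756} = \frac{406875}{23 \left(-558541\right)} = \frac{406875}{23} \left(- \frac{1}{558541}\right) = - \frac{406875}{12846443}$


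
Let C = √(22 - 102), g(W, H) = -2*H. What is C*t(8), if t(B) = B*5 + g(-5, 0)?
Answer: 160*I*√5 ≈ 357.77*I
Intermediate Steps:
t(B) = 5*B (t(B) = B*5 - 2*0 = 5*B + 0 = 5*B)
C = 4*I*√5 (C = √(-80) = 4*I*√5 ≈ 8.9443*I)
C*t(8) = (4*I*√5)*(5*8) = (4*I*√5)*40 = 160*I*√5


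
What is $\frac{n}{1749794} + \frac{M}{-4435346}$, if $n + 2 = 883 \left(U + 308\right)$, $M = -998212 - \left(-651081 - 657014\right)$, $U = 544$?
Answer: $\frac{1397270738271}{3880470909362} \approx 0.36008$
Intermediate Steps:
$M = 309883$ ($M = -998212 - \left(-651081 - 657014\right) = -998212 - -1308095 = -998212 + 1308095 = 309883$)
$n = 752314$ ($n = -2 + 883 \left(544 + 308\right) = -2 + 883 \cdot 852 = -2 + 752316 = 752314$)
$\frac{n}{1749794} + \frac{M}{-4435346} = \frac{752314}{1749794} + \frac{309883}{-4435346} = 752314 \cdot \frac{1}{1749794} + 309883 \left(- \frac{1}{4435346}\right) = \frac{376157}{874897} - \frac{309883}{4435346} = \frac{1397270738271}{3880470909362}$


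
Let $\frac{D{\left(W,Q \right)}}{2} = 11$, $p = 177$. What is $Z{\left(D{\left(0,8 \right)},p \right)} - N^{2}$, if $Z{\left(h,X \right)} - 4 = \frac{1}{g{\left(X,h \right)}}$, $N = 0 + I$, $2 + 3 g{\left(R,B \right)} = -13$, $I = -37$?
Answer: $- \frac{6826}{5} \approx -1365.2$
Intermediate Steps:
$g{\left(R,B \right)} = -5$ ($g{\left(R,B \right)} = - \frac{2}{3} + \frac{1}{3} \left(-13\right) = - \frac{2}{3} - \frac{13}{3} = -5$)
$D{\left(W,Q \right)} = 22$ ($D{\left(W,Q \right)} = 2 \cdot 11 = 22$)
$N = -37$ ($N = 0 - 37 = -37$)
$Z{\left(h,X \right)} = \frac{19}{5}$ ($Z{\left(h,X \right)} = 4 + \frac{1}{-5} = 4 - \frac{1}{5} = \frac{19}{5}$)
$Z{\left(D{\left(0,8 \right)},p \right)} - N^{2} = \frac{19}{5} - \left(-37\right)^{2} = \frac{19}{5} - 1369 = - \frac{6826}{5}$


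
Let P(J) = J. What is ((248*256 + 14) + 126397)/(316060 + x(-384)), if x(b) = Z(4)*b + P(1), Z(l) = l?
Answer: 189899/314525 ≈ 0.60376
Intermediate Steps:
x(b) = 1 + 4*b (x(b) = 4*b + 1 = 1 + 4*b)
((248*256 + 14) + 126397)/(316060 + x(-384)) = ((248*256 + 14) + 126397)/(316060 + (1 + 4*(-384))) = ((63488 + 14) + 126397)/(316060 + (1 - 1536)) = (63502 + 126397)/(316060 - 1535) = 189899/314525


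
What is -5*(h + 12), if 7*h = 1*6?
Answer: -450/7 ≈ -64.286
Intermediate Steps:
h = 6/7 (h = (1*6)/7 = (⅐)*6 = 6/7 ≈ 0.85714)
-5*(h + 12) = -5*(6/7 + 12) = -5*90/7 = -450/7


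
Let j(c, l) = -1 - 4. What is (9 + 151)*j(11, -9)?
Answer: -800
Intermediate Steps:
j(c, l) = -5
(9 + 151)*j(11, -9) = (9 + 151)*(-5) = 160*(-5) = -800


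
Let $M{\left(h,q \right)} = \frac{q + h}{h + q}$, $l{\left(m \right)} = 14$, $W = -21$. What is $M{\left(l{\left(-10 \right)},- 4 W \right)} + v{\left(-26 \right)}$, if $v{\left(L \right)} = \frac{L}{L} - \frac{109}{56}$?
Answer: $\frac{3}{56} \approx 0.053571$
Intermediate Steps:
$v{\left(L \right)} = - \frac{53}{56}$ ($v{\left(L \right)} = 1 - \frac{109}{56} = - \frac{53}{56}$)
$M{\left(h,q \right)} = 1$ ($M{\left(h,q \right)} = \frac{h + q}{h + q} = 1$)
$M{\left(l{\left(-10 \right)},- 4 W \right)} + v{\left(-26 \right)} = 1 - \frac{53}{56} = \frac{3}{56}$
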